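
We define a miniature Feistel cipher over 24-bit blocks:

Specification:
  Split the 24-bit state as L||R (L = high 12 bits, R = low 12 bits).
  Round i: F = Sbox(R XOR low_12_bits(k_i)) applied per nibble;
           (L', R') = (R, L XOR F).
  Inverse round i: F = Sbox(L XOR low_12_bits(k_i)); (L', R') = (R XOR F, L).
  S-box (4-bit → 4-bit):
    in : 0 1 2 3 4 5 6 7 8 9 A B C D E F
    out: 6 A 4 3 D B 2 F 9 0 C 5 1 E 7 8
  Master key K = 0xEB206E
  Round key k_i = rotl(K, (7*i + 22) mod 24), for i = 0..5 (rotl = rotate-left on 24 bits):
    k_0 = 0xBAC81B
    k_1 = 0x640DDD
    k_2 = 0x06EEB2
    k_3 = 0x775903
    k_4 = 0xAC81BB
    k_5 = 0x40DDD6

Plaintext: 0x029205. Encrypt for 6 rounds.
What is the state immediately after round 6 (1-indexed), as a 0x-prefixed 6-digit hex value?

s_0 = plaintext = 0x029205
s_1 = Round(s_0, k_0) = 0x205C8E
s_2 = Round(s_1, k_1) = 0xC8E8B6
s_3 = Round(s_2, k_2) = 0x8B6EE3
s_4 = Round(s_3, k_3) = 0xEE37C0
s_5 = Round(s_4, k_4) = 0x7C0C16
s_6 = Round(s_5, k_5) = 0xC16DD6

0xC16DD6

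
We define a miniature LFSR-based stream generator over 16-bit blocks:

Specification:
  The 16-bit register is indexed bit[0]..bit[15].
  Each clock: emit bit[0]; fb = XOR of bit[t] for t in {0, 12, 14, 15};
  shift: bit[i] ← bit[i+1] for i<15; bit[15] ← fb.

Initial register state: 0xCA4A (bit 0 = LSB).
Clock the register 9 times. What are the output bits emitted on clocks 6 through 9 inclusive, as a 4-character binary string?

0100

reg_0 = 0xCA4A
clock 1: out=0, reg = 0x6525
clock 2: out=1, reg = 0x3292
clock 3: out=0, reg = 0x9949
clock 4: out=1, reg = 0xCCA4
clock 5: out=0, reg = 0x6652
clock 6: out=0, reg = 0xB329
clock 7: out=1, reg = 0xD994
clock 8: out=0, reg = 0xECCA
clock 9: out=0, reg = 0x7665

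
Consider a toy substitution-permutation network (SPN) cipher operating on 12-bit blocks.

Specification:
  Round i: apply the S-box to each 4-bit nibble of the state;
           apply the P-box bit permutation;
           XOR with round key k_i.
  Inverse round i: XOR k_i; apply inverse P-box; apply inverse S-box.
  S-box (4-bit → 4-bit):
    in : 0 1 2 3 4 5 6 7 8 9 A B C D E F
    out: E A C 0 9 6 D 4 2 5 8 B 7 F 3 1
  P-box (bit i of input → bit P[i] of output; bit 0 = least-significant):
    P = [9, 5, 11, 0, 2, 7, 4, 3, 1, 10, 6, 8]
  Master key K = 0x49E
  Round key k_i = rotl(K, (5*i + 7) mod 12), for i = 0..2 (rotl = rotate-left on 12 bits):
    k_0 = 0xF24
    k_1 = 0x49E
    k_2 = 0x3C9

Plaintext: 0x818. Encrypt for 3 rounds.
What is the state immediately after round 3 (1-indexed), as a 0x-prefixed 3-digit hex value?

0xCEB

s_0 = plaintext = 0x818
s_1 = Round(s_0, k_0) = 0xB8C
s_2 = Round(s_1, k_1) = 0xB3C
s_3 = Round(s_2, k_2) = 0xCEB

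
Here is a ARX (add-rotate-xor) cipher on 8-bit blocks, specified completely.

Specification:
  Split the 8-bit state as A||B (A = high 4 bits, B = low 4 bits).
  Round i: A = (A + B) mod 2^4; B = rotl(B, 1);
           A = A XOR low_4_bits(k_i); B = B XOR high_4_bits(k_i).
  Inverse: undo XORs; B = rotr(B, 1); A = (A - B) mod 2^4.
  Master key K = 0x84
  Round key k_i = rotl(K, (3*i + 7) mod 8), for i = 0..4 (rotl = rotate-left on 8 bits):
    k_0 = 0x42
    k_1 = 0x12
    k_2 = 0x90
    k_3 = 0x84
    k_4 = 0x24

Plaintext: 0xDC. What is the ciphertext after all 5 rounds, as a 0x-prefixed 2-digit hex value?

0x10

s_0 = plaintext = 0xDC
s_1 = Round(s_0, k_0) = 0xBD
s_2 = Round(s_1, k_1) = 0xAA
s_3 = Round(s_2, k_2) = 0x4C
s_4 = Round(s_3, k_3) = 0x41
s_5 = Round(s_4, k_4) = 0x10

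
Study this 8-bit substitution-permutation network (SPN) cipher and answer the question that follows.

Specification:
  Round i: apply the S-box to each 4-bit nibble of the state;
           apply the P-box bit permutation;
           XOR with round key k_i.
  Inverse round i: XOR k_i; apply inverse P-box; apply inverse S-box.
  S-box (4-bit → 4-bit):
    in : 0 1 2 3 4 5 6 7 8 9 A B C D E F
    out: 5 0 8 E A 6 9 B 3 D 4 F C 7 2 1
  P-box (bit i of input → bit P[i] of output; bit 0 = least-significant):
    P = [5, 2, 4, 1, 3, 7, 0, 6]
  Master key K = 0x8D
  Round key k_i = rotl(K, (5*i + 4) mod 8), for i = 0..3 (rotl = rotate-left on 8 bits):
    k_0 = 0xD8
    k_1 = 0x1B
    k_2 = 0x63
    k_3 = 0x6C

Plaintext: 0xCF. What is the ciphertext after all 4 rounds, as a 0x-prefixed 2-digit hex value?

0xF3

s_0 = plaintext = 0xCF
s_1 = Round(s_0, k_0) = 0xB9
s_2 = Round(s_1, k_1) = 0xE0
s_3 = Round(s_2, k_2) = 0xD3
s_4 = Round(s_3, k_3) = 0xF3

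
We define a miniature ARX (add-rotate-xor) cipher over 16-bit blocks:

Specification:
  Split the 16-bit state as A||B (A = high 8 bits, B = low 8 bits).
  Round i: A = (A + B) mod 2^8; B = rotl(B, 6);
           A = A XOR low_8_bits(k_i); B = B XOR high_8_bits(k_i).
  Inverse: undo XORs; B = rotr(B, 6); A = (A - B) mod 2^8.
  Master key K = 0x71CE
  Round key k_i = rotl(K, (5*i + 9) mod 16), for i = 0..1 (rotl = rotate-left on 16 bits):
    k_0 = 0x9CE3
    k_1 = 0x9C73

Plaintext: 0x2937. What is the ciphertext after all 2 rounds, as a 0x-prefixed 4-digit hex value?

0xA7C8

s_0 = plaintext = 0x2937
s_1 = Round(s_0, k_0) = 0x8351
s_2 = Round(s_1, k_1) = 0xA7C8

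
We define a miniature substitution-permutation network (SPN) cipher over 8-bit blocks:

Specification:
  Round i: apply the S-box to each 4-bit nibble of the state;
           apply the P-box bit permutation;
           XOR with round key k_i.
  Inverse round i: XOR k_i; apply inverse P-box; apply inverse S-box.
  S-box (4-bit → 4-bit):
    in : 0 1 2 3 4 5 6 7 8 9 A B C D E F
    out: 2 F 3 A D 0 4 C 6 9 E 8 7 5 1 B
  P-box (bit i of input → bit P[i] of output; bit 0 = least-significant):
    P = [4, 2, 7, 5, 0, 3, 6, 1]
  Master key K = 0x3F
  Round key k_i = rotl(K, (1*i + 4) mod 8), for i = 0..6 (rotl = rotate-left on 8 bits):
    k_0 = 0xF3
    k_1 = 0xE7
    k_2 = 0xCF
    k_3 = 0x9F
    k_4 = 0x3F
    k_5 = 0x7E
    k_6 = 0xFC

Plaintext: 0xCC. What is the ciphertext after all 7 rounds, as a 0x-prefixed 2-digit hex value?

s_0 = plaintext = 0xCC
s_1 = Round(s_0, k_0) = 0x2E
s_2 = Round(s_1, k_1) = 0xFE
s_3 = Round(s_2, k_2) = 0xD4
s_4 = Round(s_3, k_3) = 0x6E
s_5 = Round(s_4, k_4) = 0x6F
s_6 = Round(s_5, k_5) = 0x0A
s_7 = Round(s_6, k_6) = 0x50

0x50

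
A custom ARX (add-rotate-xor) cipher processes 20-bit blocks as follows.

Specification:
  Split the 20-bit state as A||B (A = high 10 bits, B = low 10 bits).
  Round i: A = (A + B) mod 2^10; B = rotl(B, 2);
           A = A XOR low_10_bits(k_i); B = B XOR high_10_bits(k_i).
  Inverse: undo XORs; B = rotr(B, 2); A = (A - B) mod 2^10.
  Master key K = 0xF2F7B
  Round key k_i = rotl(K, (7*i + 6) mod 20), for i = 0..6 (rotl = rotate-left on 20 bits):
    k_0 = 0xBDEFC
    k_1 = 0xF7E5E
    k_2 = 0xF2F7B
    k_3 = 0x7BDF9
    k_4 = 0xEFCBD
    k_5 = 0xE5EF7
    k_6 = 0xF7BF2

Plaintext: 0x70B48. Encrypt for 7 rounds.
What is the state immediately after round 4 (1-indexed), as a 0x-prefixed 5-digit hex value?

s_0 = plaintext = 0x70B48
s_1 = Round(s_0, k_0) = 0xFDBD4
s_2 = Round(s_1, k_1) = 0x6508C
s_3 = Round(s_2, k_2) = 0x56DFB
s_4 = Round(s_3, k_3) = 0xABE02
s_5 = Round(s_4, k_4) = 0x033B5
s_6 = Round(s_5, k_5) = 0x4D940
s_7 = Round(s_6, k_6) = 0x612DF

0xABE02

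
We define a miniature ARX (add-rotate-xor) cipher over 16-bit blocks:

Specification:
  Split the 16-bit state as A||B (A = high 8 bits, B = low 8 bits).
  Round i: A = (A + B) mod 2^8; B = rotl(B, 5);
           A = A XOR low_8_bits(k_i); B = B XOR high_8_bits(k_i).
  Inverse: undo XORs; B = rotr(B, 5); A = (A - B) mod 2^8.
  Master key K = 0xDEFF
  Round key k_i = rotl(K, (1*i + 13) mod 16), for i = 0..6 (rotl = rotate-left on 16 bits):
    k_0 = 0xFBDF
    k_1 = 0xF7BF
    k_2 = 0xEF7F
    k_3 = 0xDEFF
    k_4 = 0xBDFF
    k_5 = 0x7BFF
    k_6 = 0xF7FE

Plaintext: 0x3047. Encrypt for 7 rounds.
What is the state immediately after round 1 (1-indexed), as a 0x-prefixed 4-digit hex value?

0xA813

s_0 = plaintext = 0x3047
s_1 = Round(s_0, k_0) = 0xA813
s_2 = Round(s_1, k_1) = 0x0495
s_3 = Round(s_2, k_2) = 0xE65D
s_4 = Round(s_3, k_3) = 0xBC75
s_5 = Round(s_4, k_4) = 0xCE13
s_6 = Round(s_5, k_5) = 0x1E19
s_7 = Round(s_6, k_6) = 0xC9D4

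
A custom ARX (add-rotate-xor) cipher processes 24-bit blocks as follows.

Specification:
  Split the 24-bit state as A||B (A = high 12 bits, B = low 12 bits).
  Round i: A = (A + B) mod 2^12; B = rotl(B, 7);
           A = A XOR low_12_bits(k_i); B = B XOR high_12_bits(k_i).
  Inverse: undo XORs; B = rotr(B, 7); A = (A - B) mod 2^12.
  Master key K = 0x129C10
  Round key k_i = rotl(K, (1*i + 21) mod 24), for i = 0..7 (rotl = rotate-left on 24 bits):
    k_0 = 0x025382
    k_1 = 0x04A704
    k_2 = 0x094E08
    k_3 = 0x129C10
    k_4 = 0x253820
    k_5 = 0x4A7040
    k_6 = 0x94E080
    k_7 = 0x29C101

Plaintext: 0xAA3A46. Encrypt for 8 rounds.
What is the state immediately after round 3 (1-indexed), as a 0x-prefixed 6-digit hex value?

s_0 = plaintext = 0xAA3A46
s_1 = Round(s_0, k_0) = 0x76B377
s_2 = Round(s_1, k_1) = 0xDE6BD1
s_3 = Round(s_2, k_2) = 0x7BF84A
s_4 = Round(s_3, k_3) = 0xC1946B
s_5 = Round(s_4, k_4) = 0x8A47F0
s_6 = Round(s_5, k_5) = 0x0D4C98
s_7 = Round(s_6, k_6) = 0xDEC52A
s_8 = Round(s_7, k_7) = 0x2177B5

0x7BF84A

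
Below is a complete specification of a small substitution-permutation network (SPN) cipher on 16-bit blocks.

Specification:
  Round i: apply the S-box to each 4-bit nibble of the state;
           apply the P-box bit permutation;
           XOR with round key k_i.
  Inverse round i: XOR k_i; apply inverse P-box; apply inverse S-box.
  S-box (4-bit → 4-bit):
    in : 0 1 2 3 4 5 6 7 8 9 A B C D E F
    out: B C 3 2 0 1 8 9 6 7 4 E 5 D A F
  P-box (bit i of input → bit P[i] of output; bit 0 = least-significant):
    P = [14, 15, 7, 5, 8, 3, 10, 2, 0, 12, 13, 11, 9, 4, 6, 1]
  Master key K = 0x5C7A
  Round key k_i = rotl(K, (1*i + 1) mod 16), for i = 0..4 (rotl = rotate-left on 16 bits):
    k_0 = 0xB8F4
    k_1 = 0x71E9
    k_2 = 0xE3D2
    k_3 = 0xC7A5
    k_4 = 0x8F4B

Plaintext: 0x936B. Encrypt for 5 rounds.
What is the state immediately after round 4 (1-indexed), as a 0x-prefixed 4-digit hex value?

s_0 = plaintext = 0x936B
s_1 = Round(s_0, k_0) = 0x2A00
s_2 = Round(s_1, k_1) = 0x92D5
s_3 = Round(s_2, k_2) = 0xB487
s_4 = Round(s_3, k_3) = 0x83DF
s_5 = Round(s_4, k_4) = 0x5ABF

0x83DF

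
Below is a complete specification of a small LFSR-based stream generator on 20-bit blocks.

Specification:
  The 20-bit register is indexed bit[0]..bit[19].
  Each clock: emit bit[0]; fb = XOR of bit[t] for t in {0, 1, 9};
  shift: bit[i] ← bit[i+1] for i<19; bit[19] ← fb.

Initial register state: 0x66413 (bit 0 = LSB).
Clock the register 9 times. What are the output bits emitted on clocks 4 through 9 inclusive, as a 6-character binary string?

010000

reg_0 = 0x66413
clock 1: out=1, reg = 0x33209
clock 2: out=1, reg = 0x19904
clock 3: out=0, reg = 0x0CC82
clock 4: out=0, reg = 0x86641
clock 5: out=1, reg = 0x43320
clock 6: out=0, reg = 0xA1990
clock 7: out=0, reg = 0x50CC8
clock 8: out=0, reg = 0x28664
clock 9: out=0, reg = 0x94332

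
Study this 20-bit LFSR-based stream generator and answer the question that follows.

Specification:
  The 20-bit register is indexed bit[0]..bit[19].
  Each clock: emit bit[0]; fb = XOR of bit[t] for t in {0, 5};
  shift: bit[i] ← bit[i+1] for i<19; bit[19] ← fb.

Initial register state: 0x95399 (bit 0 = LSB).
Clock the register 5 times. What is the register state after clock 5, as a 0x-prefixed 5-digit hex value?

reg_0 = 0x95399
clock 1: out=1, reg = 0xCA9CC
clock 2: out=0, reg = 0x654E6
clock 3: out=0, reg = 0xB2A73
clock 4: out=1, reg = 0x59539
clock 5: out=1, reg = 0x2CA9C

0x2CA9C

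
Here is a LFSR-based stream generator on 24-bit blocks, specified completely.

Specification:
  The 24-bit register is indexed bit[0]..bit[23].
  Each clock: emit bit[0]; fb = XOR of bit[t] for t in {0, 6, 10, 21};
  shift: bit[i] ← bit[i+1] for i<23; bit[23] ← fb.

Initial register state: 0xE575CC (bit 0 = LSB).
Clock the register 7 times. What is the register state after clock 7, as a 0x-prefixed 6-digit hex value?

reg_0 = 0xE575CC
clock 1: out=0, reg = 0xF2BAE6
clock 2: out=0, reg = 0x795D73
clock 3: out=1, reg = 0x3CAEB9
clock 4: out=1, reg = 0x9E575C
clock 5: out=0, reg = 0x4F2BAE
clock 6: out=0, reg = 0x2795D7
clock 7: out=1, reg = 0x13CAEB

0x13CAEB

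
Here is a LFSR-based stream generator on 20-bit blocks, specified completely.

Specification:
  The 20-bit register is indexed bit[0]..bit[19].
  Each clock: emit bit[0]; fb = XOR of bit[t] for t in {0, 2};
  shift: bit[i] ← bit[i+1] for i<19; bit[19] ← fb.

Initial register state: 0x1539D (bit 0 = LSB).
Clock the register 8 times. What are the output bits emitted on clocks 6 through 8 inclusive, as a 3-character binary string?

reg_0 = 0x1539D
clock 1: out=1, reg = 0x0A9CE
clock 2: out=0, reg = 0x854E7
clock 3: out=1, reg = 0x42A73
clock 4: out=1, reg = 0xA1539
clock 5: out=1, reg = 0xD0A9C
clock 6: out=0, reg = 0xE854E
clock 7: out=0, reg = 0xF42A7
clock 8: out=1, reg = 0x7A153

001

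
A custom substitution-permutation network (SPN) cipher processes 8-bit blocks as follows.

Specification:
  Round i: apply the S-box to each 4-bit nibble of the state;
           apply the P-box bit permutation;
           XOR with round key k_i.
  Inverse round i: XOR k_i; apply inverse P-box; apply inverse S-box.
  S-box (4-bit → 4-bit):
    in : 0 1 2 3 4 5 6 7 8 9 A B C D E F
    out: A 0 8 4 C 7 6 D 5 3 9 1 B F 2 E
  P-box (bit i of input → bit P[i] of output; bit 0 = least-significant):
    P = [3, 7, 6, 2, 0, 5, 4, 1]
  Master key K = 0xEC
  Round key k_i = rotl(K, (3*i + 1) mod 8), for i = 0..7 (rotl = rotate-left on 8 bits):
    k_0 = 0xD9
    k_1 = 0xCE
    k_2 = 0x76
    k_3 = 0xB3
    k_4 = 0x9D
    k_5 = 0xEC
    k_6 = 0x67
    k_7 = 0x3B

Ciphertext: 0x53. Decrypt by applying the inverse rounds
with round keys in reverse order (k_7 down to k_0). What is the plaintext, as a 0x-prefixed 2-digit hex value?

0x24

s_0 = ciphertext = 0x53
s_1 = InvRound(s_0, k_7) = 0xE8
s_2 = InvRound(s_1, k_6) = 0xAC
s_3 = InvRound(s_2, k_5) = 0x13
s_4 = InvRound(s_3, k_4) = 0x2C
s_5 = InvRound(s_4, k_3) = 0x7C
s_6 = InvRound(s_5, k_2) = 0x2B
s_7 = InvRound(s_6, k_1) = 0x9F
s_8 = InvRound(s_7, k_0) = 0x24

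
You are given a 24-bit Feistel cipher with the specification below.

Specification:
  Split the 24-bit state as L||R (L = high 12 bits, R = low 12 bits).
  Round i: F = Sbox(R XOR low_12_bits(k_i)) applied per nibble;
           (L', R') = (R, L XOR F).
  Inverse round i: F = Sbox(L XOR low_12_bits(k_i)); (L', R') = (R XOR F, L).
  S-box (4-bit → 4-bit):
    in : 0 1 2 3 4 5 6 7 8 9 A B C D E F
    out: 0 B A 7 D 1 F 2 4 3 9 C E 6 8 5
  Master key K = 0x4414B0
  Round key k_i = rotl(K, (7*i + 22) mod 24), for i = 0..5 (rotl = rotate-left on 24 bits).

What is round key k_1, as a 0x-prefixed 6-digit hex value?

0x829608

K = 0x4414B0
k_0 = rotl(K, (7*0+22) mod 24) = rotl(K, 22) = 0x11052C
k_1 = rotl(K, (7*1+22) mod 24) = rotl(K, 5) = 0x829608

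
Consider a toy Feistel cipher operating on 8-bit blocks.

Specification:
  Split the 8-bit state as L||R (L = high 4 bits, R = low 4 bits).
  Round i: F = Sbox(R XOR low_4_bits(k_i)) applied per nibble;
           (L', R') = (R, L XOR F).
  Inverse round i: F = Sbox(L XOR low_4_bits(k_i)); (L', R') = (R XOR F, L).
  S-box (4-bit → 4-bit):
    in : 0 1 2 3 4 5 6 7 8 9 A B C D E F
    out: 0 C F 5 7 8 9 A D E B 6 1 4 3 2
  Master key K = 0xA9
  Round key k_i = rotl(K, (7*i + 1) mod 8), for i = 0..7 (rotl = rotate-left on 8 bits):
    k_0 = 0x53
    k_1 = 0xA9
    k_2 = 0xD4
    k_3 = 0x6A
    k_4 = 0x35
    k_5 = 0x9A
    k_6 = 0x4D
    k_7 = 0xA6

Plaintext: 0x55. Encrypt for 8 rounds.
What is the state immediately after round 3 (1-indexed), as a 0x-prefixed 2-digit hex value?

s_0 = plaintext = 0x55
s_1 = Round(s_0, k_0) = 0x5C
s_2 = Round(s_1, k_1) = 0xCD
s_3 = Round(s_2, k_2) = 0xD2
s_4 = Round(s_3, k_3) = 0x20
s_5 = Round(s_4, k_4) = 0x0A
s_6 = Round(s_5, k_5) = 0xA0
s_7 = Round(s_6, k_6) = 0x0E
s_8 = Round(s_7, k_7) = 0xED

0xD2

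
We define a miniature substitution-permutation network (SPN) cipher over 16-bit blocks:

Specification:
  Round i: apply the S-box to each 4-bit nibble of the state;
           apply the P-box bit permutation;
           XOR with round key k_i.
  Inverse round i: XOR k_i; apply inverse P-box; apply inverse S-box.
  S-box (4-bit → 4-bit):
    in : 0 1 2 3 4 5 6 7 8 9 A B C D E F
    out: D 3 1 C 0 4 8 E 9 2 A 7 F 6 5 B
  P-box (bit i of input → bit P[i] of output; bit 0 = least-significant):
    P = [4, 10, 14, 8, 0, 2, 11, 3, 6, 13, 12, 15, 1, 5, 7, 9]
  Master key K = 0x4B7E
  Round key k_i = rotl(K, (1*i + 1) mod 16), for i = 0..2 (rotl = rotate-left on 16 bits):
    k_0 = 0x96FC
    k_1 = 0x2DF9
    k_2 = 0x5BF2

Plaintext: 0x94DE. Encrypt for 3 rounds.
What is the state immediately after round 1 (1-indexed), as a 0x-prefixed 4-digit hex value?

0xDEC8

s_0 = plaintext = 0x94DE
s_1 = Round(s_0, k_0) = 0xDEC8
s_2 = Round(s_1, k_1) = 0x3404
s_3 = Round(s_2, k_2) = 0x517B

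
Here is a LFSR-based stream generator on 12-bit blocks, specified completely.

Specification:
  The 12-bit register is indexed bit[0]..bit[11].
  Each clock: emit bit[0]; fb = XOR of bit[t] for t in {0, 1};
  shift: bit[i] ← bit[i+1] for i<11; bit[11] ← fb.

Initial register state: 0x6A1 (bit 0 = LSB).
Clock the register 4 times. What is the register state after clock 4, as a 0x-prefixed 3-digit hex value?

reg_0 = 0x6A1
clock 1: out=1, reg = 0xB50
clock 2: out=0, reg = 0x5A8
clock 3: out=0, reg = 0x2D4
clock 4: out=0, reg = 0x16A

0x16A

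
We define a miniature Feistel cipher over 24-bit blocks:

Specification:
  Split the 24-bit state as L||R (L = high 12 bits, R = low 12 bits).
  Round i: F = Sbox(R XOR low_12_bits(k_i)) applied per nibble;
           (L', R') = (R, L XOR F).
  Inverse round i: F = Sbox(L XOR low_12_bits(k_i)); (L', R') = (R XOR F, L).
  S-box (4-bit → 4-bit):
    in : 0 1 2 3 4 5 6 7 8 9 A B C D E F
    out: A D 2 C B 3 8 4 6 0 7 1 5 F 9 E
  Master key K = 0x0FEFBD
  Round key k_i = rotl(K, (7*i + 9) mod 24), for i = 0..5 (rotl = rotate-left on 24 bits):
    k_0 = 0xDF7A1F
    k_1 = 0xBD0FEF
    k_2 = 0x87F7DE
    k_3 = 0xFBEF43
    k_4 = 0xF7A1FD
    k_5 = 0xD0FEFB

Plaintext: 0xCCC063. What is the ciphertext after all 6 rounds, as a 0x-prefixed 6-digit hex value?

s_0 = plaintext = 0xCCC063
s_1 = Round(s_0, k_0) = 0x063B89
s_2 = Round(s_1, k_1) = 0xB89BEB
s_3 = Round(s_2, k_2) = 0xBEBE4A
s_4 = Round(s_3, k_3) = 0xE4A64B
s_5 = Round(s_4, k_4) = 0x64BA52
s_6 = Round(s_5, k_5) = 0xA52D3B

0xA52D3B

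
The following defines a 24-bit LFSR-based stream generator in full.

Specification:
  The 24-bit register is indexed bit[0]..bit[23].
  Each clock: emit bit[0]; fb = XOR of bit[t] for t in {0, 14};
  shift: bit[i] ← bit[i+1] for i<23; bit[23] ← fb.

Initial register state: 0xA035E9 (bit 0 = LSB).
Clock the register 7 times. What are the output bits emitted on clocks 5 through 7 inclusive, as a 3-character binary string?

011

reg_0 = 0xA035E9
clock 1: out=1, reg = 0xD01AF4
clock 2: out=0, reg = 0x680D7A
clock 3: out=0, reg = 0x3406BD
clock 4: out=1, reg = 0x9A035E
clock 5: out=0, reg = 0x4D01AF
clock 6: out=1, reg = 0xA680D7
clock 7: out=1, reg = 0xD3406B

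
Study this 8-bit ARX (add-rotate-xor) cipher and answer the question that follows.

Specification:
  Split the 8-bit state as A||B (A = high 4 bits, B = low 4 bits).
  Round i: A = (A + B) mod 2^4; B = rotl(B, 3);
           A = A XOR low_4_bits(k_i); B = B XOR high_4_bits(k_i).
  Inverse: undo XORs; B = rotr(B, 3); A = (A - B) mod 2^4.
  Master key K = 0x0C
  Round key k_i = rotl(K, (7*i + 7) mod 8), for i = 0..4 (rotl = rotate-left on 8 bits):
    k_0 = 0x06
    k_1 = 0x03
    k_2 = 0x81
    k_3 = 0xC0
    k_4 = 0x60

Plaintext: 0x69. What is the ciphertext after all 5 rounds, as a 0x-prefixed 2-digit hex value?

0x9E

s_0 = plaintext = 0x69
s_1 = Round(s_0, k_0) = 0x9C
s_2 = Round(s_1, k_1) = 0x66
s_3 = Round(s_2, k_2) = 0xDB
s_4 = Round(s_3, k_3) = 0x81
s_5 = Round(s_4, k_4) = 0x9E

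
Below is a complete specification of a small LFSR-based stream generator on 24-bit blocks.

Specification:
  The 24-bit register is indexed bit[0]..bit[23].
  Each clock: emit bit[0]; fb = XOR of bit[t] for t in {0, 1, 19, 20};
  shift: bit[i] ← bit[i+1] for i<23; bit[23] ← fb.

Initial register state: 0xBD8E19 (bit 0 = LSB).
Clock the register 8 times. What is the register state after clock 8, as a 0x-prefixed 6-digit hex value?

reg_0 = 0xBD8E19
clock 1: out=1, reg = 0xDEC70C
clock 2: out=0, reg = 0x6F6386
clock 3: out=0, reg = 0x37B1C3
clock 4: out=1, reg = 0x9BD8E1
clock 5: out=1, reg = 0xCDEC70
clock 6: out=0, reg = 0xE6F638
clock 7: out=0, reg = 0x737B1C
clock 8: out=0, reg = 0xB9BD8E

0xB9BD8E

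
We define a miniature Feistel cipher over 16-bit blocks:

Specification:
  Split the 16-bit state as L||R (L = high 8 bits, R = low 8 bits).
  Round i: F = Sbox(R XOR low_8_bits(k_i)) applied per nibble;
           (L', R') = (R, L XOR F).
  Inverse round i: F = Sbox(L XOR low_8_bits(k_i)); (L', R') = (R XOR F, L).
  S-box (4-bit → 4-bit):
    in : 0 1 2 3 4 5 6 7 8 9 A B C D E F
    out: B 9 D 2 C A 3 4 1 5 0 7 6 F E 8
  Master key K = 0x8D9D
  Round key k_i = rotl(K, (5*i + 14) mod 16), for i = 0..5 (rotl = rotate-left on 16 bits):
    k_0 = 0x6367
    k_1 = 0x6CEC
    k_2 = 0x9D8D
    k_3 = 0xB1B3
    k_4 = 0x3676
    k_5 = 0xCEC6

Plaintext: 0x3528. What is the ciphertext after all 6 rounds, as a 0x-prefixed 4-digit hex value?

s_0 = plaintext = 0x3528
s_1 = Round(s_0, k_0) = 0x28FD
s_2 = Round(s_1, k_1) = 0xFDB1
s_3 = Round(s_2, k_2) = 0xB1DB
s_4 = Round(s_3, k_3) = 0xDB80
s_5 = Round(s_4, k_4) = 0x8058
s_6 = Round(s_5, k_5) = 0x58DE

0x58DE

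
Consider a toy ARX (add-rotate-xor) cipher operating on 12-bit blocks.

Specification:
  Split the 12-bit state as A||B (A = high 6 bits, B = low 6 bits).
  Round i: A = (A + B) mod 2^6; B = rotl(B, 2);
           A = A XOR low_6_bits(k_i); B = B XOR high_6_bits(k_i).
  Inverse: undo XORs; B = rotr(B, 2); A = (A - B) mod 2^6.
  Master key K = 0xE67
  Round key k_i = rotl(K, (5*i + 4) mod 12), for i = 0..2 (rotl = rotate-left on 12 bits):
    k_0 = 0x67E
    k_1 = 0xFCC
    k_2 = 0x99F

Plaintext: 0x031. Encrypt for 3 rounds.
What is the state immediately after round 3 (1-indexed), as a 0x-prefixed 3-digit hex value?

0xE3E

s_0 = plaintext = 0x031
s_1 = Round(s_0, k_0) = 0x3DE
s_2 = Round(s_1, k_1) = 0x846
s_3 = Round(s_2, k_2) = 0xE3E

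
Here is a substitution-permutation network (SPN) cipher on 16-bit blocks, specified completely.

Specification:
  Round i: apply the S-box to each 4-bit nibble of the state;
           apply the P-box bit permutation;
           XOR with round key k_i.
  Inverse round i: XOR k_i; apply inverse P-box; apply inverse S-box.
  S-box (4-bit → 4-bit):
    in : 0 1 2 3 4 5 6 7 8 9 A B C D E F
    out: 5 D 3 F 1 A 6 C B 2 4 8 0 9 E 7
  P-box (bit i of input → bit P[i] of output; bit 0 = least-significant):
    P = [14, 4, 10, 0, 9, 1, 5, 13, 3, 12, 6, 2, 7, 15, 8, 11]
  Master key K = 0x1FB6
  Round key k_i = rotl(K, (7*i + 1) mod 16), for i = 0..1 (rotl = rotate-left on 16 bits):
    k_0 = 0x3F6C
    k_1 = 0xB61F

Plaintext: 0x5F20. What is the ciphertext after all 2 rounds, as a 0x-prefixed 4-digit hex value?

s_0 = plaintext = 0x5F20
s_1 = Round(s_0, k_0) = 0xE126
s_2 = Round(s_1, k_1) = 0x3941

0x3941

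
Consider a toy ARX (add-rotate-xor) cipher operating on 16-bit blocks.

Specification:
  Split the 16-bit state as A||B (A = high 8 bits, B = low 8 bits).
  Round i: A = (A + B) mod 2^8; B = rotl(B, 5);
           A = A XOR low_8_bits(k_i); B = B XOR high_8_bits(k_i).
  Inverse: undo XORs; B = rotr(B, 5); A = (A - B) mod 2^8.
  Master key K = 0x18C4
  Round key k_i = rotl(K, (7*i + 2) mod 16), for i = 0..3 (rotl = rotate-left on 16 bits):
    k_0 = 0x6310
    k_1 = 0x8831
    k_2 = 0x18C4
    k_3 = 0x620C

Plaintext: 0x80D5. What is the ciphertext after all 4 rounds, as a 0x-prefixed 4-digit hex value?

0x98AF

s_0 = plaintext = 0x80D5
s_1 = Round(s_0, k_0) = 0x45D9
s_2 = Round(s_1, k_1) = 0x2FB3
s_3 = Round(s_2, k_2) = 0x266E
s_4 = Round(s_3, k_3) = 0x98AF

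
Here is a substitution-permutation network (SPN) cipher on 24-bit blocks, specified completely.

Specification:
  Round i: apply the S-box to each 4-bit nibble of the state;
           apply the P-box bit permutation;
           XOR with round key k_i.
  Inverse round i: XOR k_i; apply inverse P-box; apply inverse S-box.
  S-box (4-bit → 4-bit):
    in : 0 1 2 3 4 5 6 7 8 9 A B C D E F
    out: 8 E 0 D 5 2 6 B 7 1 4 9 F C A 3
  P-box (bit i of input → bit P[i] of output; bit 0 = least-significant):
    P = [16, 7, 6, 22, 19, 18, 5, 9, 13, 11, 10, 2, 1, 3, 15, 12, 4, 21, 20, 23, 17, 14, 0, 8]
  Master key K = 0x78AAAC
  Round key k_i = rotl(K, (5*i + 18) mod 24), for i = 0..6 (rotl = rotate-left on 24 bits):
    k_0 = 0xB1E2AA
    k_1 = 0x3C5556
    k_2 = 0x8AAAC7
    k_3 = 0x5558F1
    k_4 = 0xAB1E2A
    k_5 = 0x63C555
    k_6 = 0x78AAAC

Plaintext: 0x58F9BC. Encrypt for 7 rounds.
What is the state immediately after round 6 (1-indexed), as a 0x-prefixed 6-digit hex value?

s_0 = plaintext = 0x58F9BC
s_1 = Round(s_0, k_0) = 0xC88070
s_2 = Round(s_1, k_1) = 0x429649
s_3 = Round(s_2, k_2) = 0x81A6E4
s_4 = Round(s_3, k_3) = 0xE296B0
s_5 = Round(s_4, k_4) = 0xE35128
s_6 = Round(s_5, k_5) = 0xF28889
s_7 = Round(s_6, k_6) = 0x774686

0xF28889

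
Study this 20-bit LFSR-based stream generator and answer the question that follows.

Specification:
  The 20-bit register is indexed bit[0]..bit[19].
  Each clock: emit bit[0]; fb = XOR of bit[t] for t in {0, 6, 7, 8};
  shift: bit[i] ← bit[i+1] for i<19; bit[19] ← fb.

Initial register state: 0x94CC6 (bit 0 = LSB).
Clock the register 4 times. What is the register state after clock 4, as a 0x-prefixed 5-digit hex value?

0x094CC

reg_0 = 0x94CC6
clock 1: out=0, reg = 0x4A663
clock 2: out=1, reg = 0x25331
clock 3: out=1, reg = 0x12998
clock 4: out=0, reg = 0x094CC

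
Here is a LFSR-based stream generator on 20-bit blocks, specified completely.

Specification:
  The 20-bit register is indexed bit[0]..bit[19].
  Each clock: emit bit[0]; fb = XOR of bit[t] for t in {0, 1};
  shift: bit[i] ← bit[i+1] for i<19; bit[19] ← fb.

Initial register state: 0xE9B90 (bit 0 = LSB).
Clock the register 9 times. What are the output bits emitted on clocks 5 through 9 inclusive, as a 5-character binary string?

reg_0 = 0xE9B90
clock 1: out=0, reg = 0x74DC8
clock 2: out=0, reg = 0x3A6E4
clock 3: out=0, reg = 0x1D372
clock 4: out=0, reg = 0x8E9B9
clock 5: out=1, reg = 0xC74DC
clock 6: out=0, reg = 0x63A6E
clock 7: out=0, reg = 0xB1D37
clock 8: out=1, reg = 0x58E9B
clock 9: out=1, reg = 0x2C74D

10011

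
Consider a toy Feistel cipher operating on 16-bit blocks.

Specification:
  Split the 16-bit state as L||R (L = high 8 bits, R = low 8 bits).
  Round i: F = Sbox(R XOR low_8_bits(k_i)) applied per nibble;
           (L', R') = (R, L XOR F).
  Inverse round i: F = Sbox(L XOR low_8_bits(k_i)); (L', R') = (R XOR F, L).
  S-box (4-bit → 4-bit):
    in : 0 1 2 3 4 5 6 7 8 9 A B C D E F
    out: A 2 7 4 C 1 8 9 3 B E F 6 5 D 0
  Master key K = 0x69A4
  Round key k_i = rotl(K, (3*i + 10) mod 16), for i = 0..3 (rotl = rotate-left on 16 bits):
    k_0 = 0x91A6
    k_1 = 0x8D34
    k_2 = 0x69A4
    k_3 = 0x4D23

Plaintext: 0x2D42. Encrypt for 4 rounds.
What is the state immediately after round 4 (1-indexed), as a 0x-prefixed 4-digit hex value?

0xC8FC

s_0 = plaintext = 0x2D42
s_1 = Round(s_0, k_0) = 0x42F1
s_2 = Round(s_1, k_1) = 0xF123
s_3 = Round(s_2, k_2) = 0x23C8
s_4 = Round(s_3, k_3) = 0xC8FC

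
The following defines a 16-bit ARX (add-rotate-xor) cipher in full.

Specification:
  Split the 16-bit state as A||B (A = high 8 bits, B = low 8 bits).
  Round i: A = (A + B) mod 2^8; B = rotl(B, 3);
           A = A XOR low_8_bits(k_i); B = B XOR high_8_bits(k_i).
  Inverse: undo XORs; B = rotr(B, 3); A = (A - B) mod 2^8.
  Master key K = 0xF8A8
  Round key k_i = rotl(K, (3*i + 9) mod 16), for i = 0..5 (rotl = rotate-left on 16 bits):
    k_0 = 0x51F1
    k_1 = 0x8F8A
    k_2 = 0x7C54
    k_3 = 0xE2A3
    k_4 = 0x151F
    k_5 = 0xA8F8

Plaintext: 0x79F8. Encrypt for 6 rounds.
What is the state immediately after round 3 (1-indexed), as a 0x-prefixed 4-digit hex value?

s_0 = plaintext = 0x79F8
s_1 = Round(s_0, k_0) = 0x8096
s_2 = Round(s_1, k_1) = 0x9C3B
s_3 = Round(s_2, k_2) = 0x83A5
s_4 = Round(s_3, k_3) = 0x8BCF
s_5 = Round(s_4, k_4) = 0x456B
s_6 = Round(s_5, k_5) = 0x48F3

0x83A5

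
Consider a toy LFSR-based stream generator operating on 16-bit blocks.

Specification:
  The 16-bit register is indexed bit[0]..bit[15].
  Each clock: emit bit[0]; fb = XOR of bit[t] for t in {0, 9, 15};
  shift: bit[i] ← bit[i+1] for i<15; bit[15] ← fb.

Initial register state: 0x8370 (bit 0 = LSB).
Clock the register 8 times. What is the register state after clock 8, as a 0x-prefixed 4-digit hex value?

reg_0 = 0x8370
clock 1: out=0, reg = 0x41B8
clock 2: out=0, reg = 0x20DC
clock 3: out=0, reg = 0x106E
clock 4: out=0, reg = 0x0837
clock 5: out=1, reg = 0x841B
clock 6: out=1, reg = 0x420D
clock 7: out=1, reg = 0x2106
clock 8: out=0, reg = 0x1083

0x1083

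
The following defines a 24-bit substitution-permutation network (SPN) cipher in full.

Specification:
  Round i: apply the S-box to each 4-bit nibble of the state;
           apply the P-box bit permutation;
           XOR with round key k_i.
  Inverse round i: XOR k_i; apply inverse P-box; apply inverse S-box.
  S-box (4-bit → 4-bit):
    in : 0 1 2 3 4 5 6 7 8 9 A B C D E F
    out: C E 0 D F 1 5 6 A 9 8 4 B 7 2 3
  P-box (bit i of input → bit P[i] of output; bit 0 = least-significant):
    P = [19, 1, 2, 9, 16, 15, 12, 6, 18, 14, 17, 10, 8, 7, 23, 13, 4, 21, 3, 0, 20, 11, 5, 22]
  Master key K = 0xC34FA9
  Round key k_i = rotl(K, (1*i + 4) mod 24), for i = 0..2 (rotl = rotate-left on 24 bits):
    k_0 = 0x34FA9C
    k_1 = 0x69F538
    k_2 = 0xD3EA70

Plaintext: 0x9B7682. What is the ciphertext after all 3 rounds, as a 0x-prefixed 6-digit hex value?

0xD1F3FB

s_0 = plaintext = 0x9B7682
s_1 = Round(s_0, k_0) = 0xE27A54
s_2 = Round(s_1, k_1) = 0xE0FBBE
s_3 = Round(s_2, k_2) = 0xD1F3FB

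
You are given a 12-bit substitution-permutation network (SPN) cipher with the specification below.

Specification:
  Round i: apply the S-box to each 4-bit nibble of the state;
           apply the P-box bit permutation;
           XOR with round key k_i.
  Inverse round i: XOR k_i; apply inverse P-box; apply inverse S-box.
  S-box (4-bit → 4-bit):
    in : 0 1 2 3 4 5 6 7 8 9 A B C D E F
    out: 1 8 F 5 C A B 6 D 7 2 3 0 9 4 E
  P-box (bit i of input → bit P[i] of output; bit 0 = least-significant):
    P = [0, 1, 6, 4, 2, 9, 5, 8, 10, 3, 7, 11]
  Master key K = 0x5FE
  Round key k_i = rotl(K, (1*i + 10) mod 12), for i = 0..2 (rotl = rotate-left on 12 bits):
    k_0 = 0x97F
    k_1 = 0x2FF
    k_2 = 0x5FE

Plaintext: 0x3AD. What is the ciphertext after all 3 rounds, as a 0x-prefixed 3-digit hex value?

0x4B4

s_0 = plaintext = 0x3AD
s_1 = Round(s_0, k_0) = 0xFEE
s_2 = Round(s_1, k_1) = 0xA17
s_3 = Round(s_2, k_2) = 0x4B4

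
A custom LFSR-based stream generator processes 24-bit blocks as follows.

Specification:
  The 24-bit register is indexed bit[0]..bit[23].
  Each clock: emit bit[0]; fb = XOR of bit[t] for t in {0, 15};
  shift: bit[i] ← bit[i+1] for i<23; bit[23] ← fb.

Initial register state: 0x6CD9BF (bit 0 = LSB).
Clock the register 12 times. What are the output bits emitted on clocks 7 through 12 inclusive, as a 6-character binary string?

011001

reg_0 = 0x6CD9BF
clock 1: out=1, reg = 0x366CDF
clock 2: out=1, reg = 0x9B366F
clock 3: out=1, reg = 0xCD9B37
clock 4: out=1, reg = 0x66CD9B
clock 5: out=1, reg = 0x3366CD
clock 6: out=1, reg = 0x99B366
clock 7: out=0, reg = 0xCCD9B3
clock 8: out=1, reg = 0x666CD9
clock 9: out=1, reg = 0xB3366C
clock 10: out=0, reg = 0x599B36
clock 11: out=0, reg = 0xACCD9B
clock 12: out=1, reg = 0x5666CD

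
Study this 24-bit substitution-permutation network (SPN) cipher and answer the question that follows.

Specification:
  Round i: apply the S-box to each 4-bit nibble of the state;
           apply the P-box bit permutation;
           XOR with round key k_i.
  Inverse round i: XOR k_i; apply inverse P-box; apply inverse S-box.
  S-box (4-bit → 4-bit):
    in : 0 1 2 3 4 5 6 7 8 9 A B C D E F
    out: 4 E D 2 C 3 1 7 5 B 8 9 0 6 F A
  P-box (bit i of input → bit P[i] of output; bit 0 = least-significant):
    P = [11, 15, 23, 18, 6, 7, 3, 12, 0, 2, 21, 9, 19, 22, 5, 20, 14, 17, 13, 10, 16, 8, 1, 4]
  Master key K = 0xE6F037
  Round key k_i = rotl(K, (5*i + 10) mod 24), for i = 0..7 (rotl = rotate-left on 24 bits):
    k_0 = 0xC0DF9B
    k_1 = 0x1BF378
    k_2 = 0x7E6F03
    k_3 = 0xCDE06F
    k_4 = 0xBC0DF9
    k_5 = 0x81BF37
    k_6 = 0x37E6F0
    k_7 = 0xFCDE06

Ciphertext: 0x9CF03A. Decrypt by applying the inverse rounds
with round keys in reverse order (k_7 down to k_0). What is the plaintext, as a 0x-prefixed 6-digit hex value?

s_0 = ciphertext = 0x9CF03A
s_1 = InvRound(s_0, k_7) = 0xA4D106
s_2 = InvRound(s_1, k_6) = 0xE14F90
s_3 = InvRound(s_2, k_5) = 0x08D7F3
s_4 = InvRound(s_3, k_4) = 0x06A44E
s_5 = InvRound(s_4, k_3) = 0x6976C0
s_6 = InvRound(s_5, k_2) = 0x73A69B
s_7 = InvRound(s_6, k_1) = 0xDB789C
s_8 = InvRound(s_7, k_0) = 0x71B9C3

0x71B9C3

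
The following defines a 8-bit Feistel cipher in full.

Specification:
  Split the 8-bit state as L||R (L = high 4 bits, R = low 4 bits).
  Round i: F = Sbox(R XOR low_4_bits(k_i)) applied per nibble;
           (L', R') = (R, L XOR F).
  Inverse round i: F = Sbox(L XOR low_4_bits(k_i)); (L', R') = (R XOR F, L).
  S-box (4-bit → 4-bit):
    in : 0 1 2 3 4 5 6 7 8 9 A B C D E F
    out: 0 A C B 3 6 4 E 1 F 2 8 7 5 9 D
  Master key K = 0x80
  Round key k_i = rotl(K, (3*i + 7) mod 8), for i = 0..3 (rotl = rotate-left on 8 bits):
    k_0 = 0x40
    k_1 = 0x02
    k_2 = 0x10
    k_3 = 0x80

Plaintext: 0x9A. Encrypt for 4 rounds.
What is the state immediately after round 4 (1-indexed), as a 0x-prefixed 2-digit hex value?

s_0 = plaintext = 0x9A
s_1 = Round(s_0, k_0) = 0xAB
s_2 = Round(s_1, k_1) = 0xB5
s_3 = Round(s_2, k_2) = 0x5D
s_4 = Round(s_3, k_3) = 0xD0

0xD0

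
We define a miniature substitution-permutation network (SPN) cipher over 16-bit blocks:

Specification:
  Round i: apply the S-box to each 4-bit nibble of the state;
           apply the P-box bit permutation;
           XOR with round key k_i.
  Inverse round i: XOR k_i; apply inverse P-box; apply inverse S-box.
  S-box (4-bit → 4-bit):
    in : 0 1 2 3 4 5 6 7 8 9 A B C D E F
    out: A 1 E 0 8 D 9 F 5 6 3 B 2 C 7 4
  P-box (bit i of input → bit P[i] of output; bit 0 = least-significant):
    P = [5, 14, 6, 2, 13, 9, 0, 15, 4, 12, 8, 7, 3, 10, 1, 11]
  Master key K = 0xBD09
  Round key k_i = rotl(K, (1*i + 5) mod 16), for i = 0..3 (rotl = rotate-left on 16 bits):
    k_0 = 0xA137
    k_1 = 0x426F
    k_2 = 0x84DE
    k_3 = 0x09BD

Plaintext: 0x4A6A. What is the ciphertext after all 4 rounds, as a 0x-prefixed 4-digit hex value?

0x49B4

s_0 = plaintext = 0x4A6A
s_1 = Round(s_0, k_0) = 0x5907
s_2 = Round(s_1, k_1) = 0x9901
s_3 = Round(s_2, k_2) = 0x13FC
s_4 = Round(s_3, k_3) = 0x49B4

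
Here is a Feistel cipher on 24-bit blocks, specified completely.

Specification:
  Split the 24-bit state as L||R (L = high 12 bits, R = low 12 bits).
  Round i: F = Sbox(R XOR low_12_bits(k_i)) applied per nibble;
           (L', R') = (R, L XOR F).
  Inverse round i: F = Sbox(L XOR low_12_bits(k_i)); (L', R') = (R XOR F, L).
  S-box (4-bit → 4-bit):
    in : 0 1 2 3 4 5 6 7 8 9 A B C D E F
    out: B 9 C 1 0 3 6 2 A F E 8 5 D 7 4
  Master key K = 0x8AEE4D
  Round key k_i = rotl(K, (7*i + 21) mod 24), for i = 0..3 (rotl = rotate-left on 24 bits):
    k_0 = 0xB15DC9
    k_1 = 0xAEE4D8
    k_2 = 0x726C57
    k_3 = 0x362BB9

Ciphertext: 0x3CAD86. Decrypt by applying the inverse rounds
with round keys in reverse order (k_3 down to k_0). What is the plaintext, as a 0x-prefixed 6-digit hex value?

0xCB8398

s_0 = ciphertext = 0x3CAD86
s_1 = InvRound(s_0, k_3) = 0x7A73CA
s_2 = InvRound(s_1, k_2) = 0xB817A7
s_3 = InvRound(s_2, k_1) = 0x398B81
s_4 = InvRound(s_3, k_0) = 0xCB8398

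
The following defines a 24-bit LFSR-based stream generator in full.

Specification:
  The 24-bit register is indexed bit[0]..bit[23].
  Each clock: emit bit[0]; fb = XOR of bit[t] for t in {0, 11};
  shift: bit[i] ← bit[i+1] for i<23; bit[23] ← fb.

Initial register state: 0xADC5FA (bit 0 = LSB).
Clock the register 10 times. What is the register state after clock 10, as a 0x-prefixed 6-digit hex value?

0x10AB71

reg_0 = 0xADC5FA
clock 1: out=0, reg = 0x56E2FD
clock 2: out=1, reg = 0xAB717E
clock 3: out=0, reg = 0x55B8BF
clock 4: out=1, reg = 0x2ADC5F
clock 5: out=1, reg = 0x156E2F
clock 6: out=1, reg = 0x0AB717
clock 7: out=1, reg = 0x855B8B
clock 8: out=1, reg = 0x42ADC5
clock 9: out=1, reg = 0x2156E2
clock 10: out=0, reg = 0x10AB71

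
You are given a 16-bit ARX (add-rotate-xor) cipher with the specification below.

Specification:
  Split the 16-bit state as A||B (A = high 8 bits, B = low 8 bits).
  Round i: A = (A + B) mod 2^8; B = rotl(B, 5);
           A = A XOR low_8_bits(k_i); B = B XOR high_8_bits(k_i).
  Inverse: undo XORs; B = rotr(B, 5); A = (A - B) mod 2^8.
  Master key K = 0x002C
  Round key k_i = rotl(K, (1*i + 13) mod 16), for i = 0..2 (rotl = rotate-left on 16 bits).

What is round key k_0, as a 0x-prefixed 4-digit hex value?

K = 0x002C
k_0 = rotl(K, (1*0+13) mod 16) = rotl(K, 13) = 0x8005

0x8005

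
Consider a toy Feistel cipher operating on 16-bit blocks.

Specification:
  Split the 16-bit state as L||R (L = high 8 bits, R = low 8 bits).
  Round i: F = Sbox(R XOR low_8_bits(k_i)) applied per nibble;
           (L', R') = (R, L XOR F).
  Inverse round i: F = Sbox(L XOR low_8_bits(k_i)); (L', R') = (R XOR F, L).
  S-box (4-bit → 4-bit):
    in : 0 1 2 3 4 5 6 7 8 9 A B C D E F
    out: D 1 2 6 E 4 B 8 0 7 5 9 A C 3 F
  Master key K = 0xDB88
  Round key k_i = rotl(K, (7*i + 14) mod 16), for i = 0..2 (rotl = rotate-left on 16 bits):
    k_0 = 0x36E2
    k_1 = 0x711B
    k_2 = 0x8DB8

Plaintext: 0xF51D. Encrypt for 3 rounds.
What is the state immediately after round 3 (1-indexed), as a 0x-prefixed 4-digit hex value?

s_0 = plaintext = 0xF51D
s_1 = Round(s_0, k_0) = 0x1D0A
s_2 = Round(s_1, k_1) = 0x0A0C
s_3 = Round(s_2, k_2) = 0x0C94

0x0C94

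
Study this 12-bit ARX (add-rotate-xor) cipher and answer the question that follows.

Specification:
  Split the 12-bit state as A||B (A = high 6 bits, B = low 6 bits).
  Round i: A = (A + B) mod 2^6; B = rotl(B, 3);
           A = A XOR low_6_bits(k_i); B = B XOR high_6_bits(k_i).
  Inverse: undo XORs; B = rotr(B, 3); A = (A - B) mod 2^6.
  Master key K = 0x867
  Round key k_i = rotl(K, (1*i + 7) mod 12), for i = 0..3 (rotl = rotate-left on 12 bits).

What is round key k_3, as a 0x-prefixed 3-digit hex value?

K = 0x867
k_0 = rotl(K, (1*0+7) mod 12) = rotl(K, 7) = 0x3C3
k_1 = rotl(K, (1*1+7) mod 12) = rotl(K, 8) = 0x786
k_2 = rotl(K, (1*2+7) mod 12) = rotl(K, 9) = 0xF0C
k_3 = rotl(K, (1*3+7) mod 12) = rotl(K, 10) = 0xE19

0xE19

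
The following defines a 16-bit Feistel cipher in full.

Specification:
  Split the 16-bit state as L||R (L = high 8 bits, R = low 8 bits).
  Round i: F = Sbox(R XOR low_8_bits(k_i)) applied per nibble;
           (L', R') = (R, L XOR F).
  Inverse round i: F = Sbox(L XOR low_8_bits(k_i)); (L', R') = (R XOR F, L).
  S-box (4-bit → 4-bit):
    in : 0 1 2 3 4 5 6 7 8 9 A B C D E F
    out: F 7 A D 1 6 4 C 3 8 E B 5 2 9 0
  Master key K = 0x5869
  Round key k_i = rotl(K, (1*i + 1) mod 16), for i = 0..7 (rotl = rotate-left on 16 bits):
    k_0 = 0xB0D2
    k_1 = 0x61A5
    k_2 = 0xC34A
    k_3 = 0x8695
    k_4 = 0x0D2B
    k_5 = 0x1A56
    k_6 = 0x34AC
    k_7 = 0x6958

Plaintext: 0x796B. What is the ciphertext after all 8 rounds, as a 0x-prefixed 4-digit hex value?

s_0 = plaintext = 0x796B
s_1 = Round(s_0, k_0) = 0x6BC1
s_2 = Round(s_1, k_1) = 0xC12A
s_3 = Round(s_2, k_2) = 0x2A8E
s_4 = Round(s_3, k_3) = 0x8E51
s_5 = Round(s_4, k_4) = 0x5140
s_6 = Round(s_5, k_5) = 0x4025
s_7 = Round(s_6, k_6) = 0x2578
s_8 = Round(s_7, k_7) = 0x788A

0x788A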